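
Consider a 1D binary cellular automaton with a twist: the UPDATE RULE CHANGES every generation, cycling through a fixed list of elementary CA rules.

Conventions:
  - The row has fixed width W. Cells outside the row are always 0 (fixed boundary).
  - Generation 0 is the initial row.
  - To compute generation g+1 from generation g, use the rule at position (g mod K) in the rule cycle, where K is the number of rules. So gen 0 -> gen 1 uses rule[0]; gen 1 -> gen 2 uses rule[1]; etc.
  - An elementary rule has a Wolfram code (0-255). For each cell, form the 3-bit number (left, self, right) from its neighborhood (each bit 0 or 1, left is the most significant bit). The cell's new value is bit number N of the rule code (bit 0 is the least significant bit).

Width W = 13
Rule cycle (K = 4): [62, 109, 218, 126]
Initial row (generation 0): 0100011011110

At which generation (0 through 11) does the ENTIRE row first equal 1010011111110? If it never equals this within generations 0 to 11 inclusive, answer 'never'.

Answer: never

Derivation:
Gen 0: 0100011011110
Gen 1 (rule 62): 1110110110001
Gen 2 (rule 109): 1011111110101
Gen 3 (rule 218): 0011111110000
Gen 4 (rule 126): 0110000011000
Gen 5 (rule 62): 1101000110100
Gen 6 (rule 109): 1111010111101
Gen 7 (rule 218): 1111000111100
Gen 8 (rule 126): 1001101100110
Gen 9 (rule 62): 1111011011101
Gen 10 (rule 109): 1001111110111
Gen 11 (rule 218): 0111111110111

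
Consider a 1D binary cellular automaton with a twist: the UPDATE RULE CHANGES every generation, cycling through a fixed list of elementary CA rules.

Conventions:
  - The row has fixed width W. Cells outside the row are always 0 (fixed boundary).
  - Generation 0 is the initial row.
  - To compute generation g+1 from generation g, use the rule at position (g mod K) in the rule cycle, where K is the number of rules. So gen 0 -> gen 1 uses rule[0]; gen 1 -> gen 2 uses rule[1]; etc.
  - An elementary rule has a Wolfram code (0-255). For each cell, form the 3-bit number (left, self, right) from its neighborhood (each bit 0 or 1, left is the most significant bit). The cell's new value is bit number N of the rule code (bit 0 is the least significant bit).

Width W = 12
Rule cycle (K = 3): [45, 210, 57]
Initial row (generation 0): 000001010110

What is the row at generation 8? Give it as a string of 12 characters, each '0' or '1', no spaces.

Gen 0: 000001010110
Gen 1 (rule 45): 111101111100
Gen 2 (rule 210): 011100111110
Gen 3 (rule 57): 010010100001
Gen 4 (rule 45): 010011101101
Gen 5 (rule 210): 101101100100
Gen 6 (rule 57): 011011010011
Gen 7 (rule 45): 010110110010
Gen 8 (rule 210): 100010011101

Answer: 100010011101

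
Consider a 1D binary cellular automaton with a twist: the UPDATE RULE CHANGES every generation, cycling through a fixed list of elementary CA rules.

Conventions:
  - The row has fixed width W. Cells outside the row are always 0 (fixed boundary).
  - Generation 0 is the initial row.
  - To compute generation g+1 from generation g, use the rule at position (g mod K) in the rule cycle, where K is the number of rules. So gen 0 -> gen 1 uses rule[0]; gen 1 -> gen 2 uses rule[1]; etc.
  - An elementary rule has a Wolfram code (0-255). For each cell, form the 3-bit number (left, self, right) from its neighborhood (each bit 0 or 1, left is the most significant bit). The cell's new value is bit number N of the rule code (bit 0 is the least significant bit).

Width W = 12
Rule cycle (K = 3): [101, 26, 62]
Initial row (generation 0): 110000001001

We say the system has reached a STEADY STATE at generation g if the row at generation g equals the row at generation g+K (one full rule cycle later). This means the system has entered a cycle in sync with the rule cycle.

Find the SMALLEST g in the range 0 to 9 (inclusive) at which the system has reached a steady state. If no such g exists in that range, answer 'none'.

Gen 0: 110000001001
Gen 1 (rule 101): 010111101001
Gen 2 (rule 26): 100100000110
Gen 3 (rule 62): 111110001101
Gen 4 (rule 101): 000010100111
Gen 5 (rule 26): 000100011100
Gen 6 (rule 62): 001110110010
Gen 7 (rule 101): 100011010010
Gen 8 (rule 26): 010110001101
Gen 9 (rule 62): 111101011011
Gen 10 (rule 101): 000111101101
Gen 11 (rule 26): 001100001000
Gen 12 (rule 62): 011010011100

Answer: none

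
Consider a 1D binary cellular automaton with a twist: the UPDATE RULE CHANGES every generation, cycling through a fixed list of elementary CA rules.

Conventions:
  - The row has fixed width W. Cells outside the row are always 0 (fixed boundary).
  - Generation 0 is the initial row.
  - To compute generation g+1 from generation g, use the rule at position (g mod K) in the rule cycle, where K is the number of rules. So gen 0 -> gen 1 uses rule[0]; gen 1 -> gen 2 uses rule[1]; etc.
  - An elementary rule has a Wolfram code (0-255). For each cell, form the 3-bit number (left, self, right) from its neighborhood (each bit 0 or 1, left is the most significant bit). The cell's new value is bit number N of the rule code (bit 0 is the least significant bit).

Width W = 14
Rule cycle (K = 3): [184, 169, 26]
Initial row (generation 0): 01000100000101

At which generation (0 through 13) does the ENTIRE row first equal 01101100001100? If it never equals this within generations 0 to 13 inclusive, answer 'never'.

Answer: never

Derivation:
Gen 0: 01000100000101
Gen 1 (rule 184): 00100010000010
Gen 2 (rule 169): 10001000111000
Gen 3 (rule 26): 01010101100100
Gen 4 (rule 184): 00101011010010
Gen 5 (rule 169): 10010110100000
Gen 6 (rule 26): 01100100010000
Gen 7 (rule 184): 01010010001000
Gen 8 (rule 169): 00100000100011
Gen 9 (rule 26): 01010001010110
Gen 10 (rule 184): 00101000101101
Gen 11 (rule 169): 10010010011010
Gen 12 (rule 26): 01101101110001
Gen 13 (rule 184): 01011011101000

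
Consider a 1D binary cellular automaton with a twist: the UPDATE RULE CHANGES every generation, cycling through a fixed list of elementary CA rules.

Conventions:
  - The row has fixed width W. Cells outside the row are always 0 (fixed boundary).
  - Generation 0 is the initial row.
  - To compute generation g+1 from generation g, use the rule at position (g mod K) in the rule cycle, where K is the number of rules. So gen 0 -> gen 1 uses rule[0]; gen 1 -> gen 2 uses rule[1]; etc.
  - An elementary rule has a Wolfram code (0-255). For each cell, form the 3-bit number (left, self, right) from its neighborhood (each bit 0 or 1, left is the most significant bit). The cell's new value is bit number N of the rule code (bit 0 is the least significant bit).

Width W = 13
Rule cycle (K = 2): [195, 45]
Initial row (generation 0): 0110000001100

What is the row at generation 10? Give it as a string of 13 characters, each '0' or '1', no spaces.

Answer: 1111111010000

Derivation:
Gen 0: 0110000001100
Gen 1 (rule 195): 1010111110101
Gen 2 (rule 45): 1111100001111
Gen 3 (rule 195): 0111101110111
Gen 4 (rule 45): 0100011001100
Gen 5 (rule 195): 1001101010101
Gen 6 (rule 45): 1001011111111
Gen 7 (rule 195): 0010001111111
Gen 8 (rule 45): 1010101000000
Gen 9 (rule 195): 0000000011111
Gen 10 (rule 45): 1111111010000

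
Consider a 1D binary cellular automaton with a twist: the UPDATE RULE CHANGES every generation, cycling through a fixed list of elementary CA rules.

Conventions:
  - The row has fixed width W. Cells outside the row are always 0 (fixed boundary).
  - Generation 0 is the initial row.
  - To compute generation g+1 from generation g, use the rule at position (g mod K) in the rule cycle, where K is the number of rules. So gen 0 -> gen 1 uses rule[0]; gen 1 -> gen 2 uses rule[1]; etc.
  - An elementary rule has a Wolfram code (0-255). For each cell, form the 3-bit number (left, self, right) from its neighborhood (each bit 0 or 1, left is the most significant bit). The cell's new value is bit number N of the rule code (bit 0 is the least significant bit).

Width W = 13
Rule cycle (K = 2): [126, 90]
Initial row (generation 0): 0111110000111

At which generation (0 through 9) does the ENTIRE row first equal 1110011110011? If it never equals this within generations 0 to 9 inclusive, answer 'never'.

Answer: 7

Derivation:
Gen 0: 0111110000111
Gen 1 (rule 126): 1100011001101
Gen 2 (rule 90): 1110111111100
Gen 3 (rule 126): 1011100000110
Gen 4 (rule 90): 0010110001111
Gen 5 (rule 126): 0111111011001
Gen 6 (rule 90): 1100001011110
Gen 7 (rule 126): 1110011110011
Gen 8 (rule 90): 1011110011111
Gen 9 (rule 126): 1110011110001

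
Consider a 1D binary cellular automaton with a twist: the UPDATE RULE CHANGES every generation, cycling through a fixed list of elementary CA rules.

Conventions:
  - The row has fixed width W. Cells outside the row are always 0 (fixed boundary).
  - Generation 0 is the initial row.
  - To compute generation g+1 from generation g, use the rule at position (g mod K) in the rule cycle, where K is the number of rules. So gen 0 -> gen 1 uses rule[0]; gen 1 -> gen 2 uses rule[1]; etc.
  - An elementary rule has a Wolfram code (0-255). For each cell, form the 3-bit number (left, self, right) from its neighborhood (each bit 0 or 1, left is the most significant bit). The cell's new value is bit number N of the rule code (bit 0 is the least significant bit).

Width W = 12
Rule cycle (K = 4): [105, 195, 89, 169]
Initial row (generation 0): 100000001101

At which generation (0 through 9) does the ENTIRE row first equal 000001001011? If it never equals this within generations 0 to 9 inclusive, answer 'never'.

Gen 0: 100000001101
Gen 1 (rule 105): 001111101110
Gen 2 (rule 195): 110111100110
Gen 3 (rule 89): 110100110111
Gen 4 (rule 169): 101000101110
Gen 5 (rule 105): 010010011010
Gen 6 (rule 195): 100100101000
Gen 7 (rule 89): 010010000111
Gen 8 (rule 169): 000000110110
Gen 9 (rule 105): 111110111110

Answer: never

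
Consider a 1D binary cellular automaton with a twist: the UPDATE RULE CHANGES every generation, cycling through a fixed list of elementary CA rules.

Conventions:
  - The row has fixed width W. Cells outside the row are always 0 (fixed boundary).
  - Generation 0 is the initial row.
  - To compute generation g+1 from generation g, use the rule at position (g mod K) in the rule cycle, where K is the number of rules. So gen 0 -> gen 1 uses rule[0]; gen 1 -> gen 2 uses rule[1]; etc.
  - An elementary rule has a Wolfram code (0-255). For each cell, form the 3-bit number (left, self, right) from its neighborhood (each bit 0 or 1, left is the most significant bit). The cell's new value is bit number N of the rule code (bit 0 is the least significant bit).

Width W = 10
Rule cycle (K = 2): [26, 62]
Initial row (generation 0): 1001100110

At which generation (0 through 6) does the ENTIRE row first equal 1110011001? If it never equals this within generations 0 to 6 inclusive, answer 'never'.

Gen 0: 1001100110
Gen 1 (rule 26): 0111011101
Gen 2 (rule 62): 1100110011
Gen 3 (rule 26): 1011101110
Gen 4 (rule 62): 1110011001
Gen 5 (rule 26): 1001110110
Gen 6 (rule 62): 1111001101

Answer: 4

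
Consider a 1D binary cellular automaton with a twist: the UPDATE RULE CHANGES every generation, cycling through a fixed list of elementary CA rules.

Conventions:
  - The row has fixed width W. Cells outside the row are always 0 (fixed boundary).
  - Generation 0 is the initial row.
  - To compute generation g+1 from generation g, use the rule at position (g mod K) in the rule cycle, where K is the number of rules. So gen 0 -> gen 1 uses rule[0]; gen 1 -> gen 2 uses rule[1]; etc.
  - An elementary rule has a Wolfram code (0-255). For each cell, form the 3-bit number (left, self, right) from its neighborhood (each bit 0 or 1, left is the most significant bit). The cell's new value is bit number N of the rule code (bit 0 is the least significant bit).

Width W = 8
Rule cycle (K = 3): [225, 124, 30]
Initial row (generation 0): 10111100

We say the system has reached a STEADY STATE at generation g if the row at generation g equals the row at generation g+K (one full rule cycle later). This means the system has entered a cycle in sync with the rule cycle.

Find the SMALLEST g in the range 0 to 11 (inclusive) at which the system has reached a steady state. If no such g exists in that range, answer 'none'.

Gen 0: 10111100
Gen 1 (rule 225): 01011101
Gen 2 (rule 124): 01110111
Gen 3 (rule 30): 11000100
Gen 4 (rule 225): 01010001
Gen 5 (rule 124): 01111001
Gen 6 (rule 30): 11000111
Gen 7 (rule 225): 01010011
Gen 8 (rule 124): 01111011
Gen 9 (rule 30): 11000010
Gen 10 (rule 225): 01011000
Gen 11 (rule 124): 01111100
Gen 12 (rule 30): 11000010
Gen 13 (rule 225): 01011000
Gen 14 (rule 124): 01111100

Answer: 9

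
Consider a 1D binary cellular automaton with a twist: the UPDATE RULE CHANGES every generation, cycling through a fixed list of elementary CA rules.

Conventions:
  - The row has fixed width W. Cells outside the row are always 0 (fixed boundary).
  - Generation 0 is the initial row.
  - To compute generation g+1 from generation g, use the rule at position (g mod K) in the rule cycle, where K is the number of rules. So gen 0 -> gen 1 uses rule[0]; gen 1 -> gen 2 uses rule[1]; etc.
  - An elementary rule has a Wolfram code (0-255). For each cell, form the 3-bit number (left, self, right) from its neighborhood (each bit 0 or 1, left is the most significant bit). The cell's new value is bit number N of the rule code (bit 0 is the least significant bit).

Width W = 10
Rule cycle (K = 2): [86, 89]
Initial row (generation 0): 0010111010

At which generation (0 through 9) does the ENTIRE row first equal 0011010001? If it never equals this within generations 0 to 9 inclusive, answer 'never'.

Answer: never

Derivation:
Gen 0: 0010111010
Gen 1 (rule 86): 0110001011
Gen 2 (rule 89): 0111100011
Gen 3 (rule 86): 1000110101
Gen 4 (rule 89): 0110110000
Gen 5 (rule 86): 1010011000
Gen 6 (rule 89): 0001011111
Gen 7 (rule 86): 0011000001
Gen 8 (rule 89): 1011111100
Gen 9 (rule 86): 1000000110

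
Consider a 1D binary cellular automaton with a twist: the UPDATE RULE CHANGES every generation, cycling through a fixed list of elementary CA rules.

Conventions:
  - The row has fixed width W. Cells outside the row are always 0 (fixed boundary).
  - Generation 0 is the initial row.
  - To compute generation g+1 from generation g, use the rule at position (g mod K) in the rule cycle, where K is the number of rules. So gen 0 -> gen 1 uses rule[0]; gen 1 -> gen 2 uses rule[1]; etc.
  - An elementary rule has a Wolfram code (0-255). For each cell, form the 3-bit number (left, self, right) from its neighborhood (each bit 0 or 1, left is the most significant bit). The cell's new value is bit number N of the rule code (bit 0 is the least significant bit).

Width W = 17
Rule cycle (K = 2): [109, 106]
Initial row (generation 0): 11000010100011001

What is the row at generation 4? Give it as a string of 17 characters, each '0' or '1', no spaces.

Answer: 00000110000111010

Derivation:
Gen 0: 11000010100011001
Gen 1 (rule 109): 11011011101011001
Gen 2 (rule 106): 11111110110111010
Gen 3 (rule 109): 10000011111101110
Gen 4 (rule 106): 00000110000111010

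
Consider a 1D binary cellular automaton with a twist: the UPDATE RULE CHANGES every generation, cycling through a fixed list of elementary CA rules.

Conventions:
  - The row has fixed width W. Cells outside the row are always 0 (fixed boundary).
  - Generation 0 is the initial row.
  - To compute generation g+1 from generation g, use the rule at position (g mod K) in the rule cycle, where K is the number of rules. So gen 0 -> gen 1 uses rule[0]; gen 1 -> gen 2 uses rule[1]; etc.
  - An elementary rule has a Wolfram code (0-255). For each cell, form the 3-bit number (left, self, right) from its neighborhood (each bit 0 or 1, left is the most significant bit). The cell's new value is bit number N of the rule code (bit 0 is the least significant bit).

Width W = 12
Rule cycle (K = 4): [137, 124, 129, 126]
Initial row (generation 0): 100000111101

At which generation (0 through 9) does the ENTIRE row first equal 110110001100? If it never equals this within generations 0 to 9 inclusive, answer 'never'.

Answer: never

Derivation:
Gen 0: 100000111101
Gen 1 (rule 137): 001110111000
Gen 2 (rule 124): 001011101100
Gen 3 (rule 129): 100001000001
Gen 4 (rule 126): 110011100011
Gen 5 (rule 137): 100011001010
Gen 6 (rule 124): 110011101111
Gen 7 (rule 129): 000001000110
Gen 8 (rule 126): 000011101111
Gen 9 (rule 137): 111011001110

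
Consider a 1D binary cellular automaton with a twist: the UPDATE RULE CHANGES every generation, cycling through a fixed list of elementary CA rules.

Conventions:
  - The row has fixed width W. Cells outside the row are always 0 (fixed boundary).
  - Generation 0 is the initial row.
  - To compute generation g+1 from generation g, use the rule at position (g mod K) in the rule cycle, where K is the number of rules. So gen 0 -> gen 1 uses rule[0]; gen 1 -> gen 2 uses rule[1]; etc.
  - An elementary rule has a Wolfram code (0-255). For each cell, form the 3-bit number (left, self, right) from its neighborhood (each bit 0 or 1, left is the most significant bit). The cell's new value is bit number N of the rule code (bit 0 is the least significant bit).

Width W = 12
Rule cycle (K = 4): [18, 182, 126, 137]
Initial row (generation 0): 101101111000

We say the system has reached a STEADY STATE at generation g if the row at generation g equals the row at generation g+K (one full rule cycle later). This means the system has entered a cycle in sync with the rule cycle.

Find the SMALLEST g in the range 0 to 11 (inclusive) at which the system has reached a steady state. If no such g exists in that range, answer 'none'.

Answer: 9

Derivation:
Gen 0: 101101111000
Gen 1 (rule 18): 000000000100
Gen 2 (rule 182): 000000001110
Gen 3 (rule 126): 000000011011
Gen 4 (rule 137): 111111010010
Gen 5 (rule 18): 000000001101
Gen 6 (rule 182): 000000010011
Gen 7 (rule 126): 000000111111
Gen 8 (rule 137): 111110111110
Gen 9 (rule 18): 000000000001
Gen 10 (rule 182): 000000000011
Gen 11 (rule 126): 000000000111
Gen 12 (rule 137): 111111110110
Gen 13 (rule 18): 000000000001
Gen 14 (rule 182): 000000000011
Gen 15 (rule 126): 000000000111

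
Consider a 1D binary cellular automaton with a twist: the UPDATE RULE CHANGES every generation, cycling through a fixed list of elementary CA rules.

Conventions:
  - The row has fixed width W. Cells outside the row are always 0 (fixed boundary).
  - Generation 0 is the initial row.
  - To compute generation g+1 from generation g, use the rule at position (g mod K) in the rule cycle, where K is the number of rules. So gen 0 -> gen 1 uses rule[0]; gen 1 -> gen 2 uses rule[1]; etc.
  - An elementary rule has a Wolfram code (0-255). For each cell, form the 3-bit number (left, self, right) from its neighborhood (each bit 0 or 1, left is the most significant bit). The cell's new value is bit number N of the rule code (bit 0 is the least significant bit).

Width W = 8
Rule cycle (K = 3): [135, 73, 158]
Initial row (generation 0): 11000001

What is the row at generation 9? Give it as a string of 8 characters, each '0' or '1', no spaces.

Answer: 10101001

Derivation:
Gen 0: 11000001
Gen 1 (rule 135): 00011111
Gen 2 (rule 73): 11010001
Gen 3 (rule 158): 10011011
Gen 4 (rule 135): 10100000
Gen 5 (rule 73): 00001111
Gen 6 (rule 158): 00011110
Gen 7 (rule 135): 11101100
Gen 8 (rule 73): 10101101
Gen 9 (rule 158): 10101001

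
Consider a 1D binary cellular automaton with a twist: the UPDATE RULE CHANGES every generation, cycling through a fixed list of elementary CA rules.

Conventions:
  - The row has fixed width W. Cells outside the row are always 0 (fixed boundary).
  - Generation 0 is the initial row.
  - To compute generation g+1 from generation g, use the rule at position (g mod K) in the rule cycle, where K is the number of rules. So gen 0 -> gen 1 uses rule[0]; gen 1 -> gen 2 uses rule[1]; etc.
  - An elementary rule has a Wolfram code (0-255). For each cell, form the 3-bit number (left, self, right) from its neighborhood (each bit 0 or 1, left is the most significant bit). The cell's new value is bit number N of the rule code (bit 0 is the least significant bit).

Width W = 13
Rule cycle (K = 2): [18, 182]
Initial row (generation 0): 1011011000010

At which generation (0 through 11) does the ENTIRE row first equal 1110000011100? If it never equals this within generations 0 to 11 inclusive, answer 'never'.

Gen 0: 1011011000010
Gen 1 (rule 18): 0000000100101
Gen 2 (rule 182): 0000001111111
Gen 3 (rule 18): 0000010000000
Gen 4 (rule 182): 0000111000000
Gen 5 (rule 18): 0001000100000
Gen 6 (rule 182): 0011101110000
Gen 7 (rule 18): 0100000001000
Gen 8 (rule 182): 1110000011100
Gen 9 (rule 18): 0001000100010
Gen 10 (rule 182): 0011101110111
Gen 11 (rule 18): 0100000000000

Answer: 8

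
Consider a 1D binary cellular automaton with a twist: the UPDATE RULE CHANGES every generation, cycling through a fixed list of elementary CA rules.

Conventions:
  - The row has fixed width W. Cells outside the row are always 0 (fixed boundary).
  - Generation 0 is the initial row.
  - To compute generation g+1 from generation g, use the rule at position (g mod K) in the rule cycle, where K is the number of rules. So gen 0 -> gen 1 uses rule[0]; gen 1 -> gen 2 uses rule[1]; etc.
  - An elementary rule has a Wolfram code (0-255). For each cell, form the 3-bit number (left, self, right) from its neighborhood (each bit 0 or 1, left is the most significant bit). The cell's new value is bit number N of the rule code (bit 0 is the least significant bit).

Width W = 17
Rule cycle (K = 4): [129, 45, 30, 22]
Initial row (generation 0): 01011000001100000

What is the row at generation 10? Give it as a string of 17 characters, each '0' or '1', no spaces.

Gen 0: 01011000001100000
Gen 1 (rule 129): 00000011100001111
Gen 2 (rule 45): 11111010001101000
Gen 3 (rule 30): 10000011011001100
Gen 4 (rule 22): 11000100000110010
Gen 5 (rule 129): 00010001110000000
Gen 6 (rule 45): 11010101000111111
Gen 7 (rule 30): 10010101101100000
Gen 8 (rule 22): 11110100000010000
Gen 9 (rule 129): 01100001111000111
Gen 10 (rule 45): 01001101000010100

Answer: 01001101000010100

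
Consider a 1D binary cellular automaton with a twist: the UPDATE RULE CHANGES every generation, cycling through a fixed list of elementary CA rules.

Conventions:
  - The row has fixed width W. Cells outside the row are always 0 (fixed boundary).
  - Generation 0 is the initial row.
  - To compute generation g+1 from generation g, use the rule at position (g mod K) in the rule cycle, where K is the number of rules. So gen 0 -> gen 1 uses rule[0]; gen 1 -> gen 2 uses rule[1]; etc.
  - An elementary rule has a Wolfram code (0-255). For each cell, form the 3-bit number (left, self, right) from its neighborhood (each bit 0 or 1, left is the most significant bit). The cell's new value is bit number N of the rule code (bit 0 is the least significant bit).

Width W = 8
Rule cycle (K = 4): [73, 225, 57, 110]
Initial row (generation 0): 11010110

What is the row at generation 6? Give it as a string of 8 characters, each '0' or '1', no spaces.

Gen 0: 11010110
Gen 1 (rule 73): 11000110
Gen 2 (rule 225): 01010010
Gen 3 (rule 57): 00101001
Gen 4 (rule 110): 01111011
Gen 5 (rule 73): 01001011
Gen 6 (rule 225): 00000101

Answer: 00000101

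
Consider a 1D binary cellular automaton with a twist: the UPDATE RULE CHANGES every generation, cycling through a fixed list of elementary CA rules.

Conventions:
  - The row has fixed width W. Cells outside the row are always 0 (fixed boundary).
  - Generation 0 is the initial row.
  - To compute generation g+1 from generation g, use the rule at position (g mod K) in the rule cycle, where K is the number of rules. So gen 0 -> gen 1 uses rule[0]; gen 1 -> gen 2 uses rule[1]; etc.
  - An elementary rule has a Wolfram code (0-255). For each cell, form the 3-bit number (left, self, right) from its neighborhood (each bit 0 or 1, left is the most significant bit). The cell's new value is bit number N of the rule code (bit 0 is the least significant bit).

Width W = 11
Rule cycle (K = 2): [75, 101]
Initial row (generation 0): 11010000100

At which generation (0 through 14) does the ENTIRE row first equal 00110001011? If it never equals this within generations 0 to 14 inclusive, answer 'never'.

Gen 0: 11010000100
Gen 1 (rule 75): 11000111001
Gen 2 (rule 101): 01010001001
Gen 3 (rule 75): 10000110010
Gen 4 (rule 101): 10110010010
Gen 5 (rule 75): 00110100100
Gen 6 (rule 101): 10011100101
Gen 7 (rule 75): 00110101000
Gen 8 (rule 101): 10011111011
Gen 9 (rule 75): 00110001011
Gen 10 (rule 101): 10010101101
Gen 11 (rule 75): 00100001100
Gen 12 (rule 101): 10101100101
Gen 13 (rule 75): 00001101000
Gen 14 (rule 101): 11100111011

Answer: 9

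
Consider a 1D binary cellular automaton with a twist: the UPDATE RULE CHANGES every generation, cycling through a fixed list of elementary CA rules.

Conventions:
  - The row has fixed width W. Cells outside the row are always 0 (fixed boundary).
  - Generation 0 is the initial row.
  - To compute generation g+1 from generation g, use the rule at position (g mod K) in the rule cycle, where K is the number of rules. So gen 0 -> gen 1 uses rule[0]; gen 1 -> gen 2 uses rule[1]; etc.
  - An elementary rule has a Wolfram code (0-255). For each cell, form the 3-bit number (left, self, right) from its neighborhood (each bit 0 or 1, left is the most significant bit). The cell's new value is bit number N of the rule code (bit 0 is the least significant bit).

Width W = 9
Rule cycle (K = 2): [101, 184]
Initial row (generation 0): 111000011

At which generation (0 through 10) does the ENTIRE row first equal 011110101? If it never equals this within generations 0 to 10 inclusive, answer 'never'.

Gen 0: 111000011
Gen 1 (rule 101): 001011001
Gen 2 (rule 184): 000110100
Gen 3 (rule 101): 110011101
Gen 4 (rule 184): 101011010
Gen 5 (rule 101): 111101110
Gen 6 (rule 184): 111011101
Gen 7 (rule 101): 001100111
Gen 8 (rule 184): 001010110
Gen 9 (rule 101): 101111010
Gen 10 (rule 184): 011110101

Answer: 10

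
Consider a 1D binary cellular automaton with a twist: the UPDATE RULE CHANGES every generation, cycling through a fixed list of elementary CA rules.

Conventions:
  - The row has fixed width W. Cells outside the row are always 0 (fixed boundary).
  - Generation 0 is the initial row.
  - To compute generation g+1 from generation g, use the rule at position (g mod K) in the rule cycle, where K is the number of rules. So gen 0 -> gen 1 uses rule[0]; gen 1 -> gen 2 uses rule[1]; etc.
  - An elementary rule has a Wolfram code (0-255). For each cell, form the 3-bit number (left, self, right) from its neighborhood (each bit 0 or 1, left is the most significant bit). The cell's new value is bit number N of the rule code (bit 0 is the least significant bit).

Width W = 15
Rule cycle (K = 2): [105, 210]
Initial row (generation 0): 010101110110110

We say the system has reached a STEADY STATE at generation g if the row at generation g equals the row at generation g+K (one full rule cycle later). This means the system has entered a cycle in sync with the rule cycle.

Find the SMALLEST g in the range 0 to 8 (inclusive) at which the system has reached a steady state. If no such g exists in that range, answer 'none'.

Gen 0: 010101110110110
Gen 1 (rule 105): 001011011111110
Gen 2 (rule 210): 010001001111111
Gen 3 (rule 105): 000100001000001
Gen 4 (rule 210): 001010010100010
Gen 5 (rule 105): 100100001001000
Gen 6 (rule 210): 011010010110100
Gen 7 (rule 105): 011100001111001
Gen 8 (rule 210): 101110010111110
Gen 9 (rule 105): 011010001100010
Gen 10 (rule 210): 101001010110101

Answer: none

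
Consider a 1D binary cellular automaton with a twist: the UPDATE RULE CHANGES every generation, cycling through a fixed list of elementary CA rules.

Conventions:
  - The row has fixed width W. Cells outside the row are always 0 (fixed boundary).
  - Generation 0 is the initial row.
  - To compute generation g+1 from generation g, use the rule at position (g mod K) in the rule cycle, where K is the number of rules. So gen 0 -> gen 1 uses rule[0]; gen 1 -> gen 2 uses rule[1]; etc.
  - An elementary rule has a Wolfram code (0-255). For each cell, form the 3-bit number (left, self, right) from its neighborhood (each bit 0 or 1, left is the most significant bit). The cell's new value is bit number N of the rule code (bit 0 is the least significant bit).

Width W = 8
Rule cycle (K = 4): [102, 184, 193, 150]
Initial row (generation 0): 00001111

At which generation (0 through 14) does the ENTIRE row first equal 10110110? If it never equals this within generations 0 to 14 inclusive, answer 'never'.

Answer: never

Derivation:
Gen 0: 00001111
Gen 1 (rule 102): 00010001
Gen 2 (rule 184): 00001000
Gen 3 (rule 193): 11100011
Gen 4 (rule 150): 01010100
Gen 5 (rule 102): 11111100
Gen 6 (rule 184): 11111010
Gen 7 (rule 193): 01111000
Gen 8 (rule 150): 10110100
Gen 9 (rule 102): 11011100
Gen 10 (rule 184): 10111010
Gen 11 (rule 193): 00011000
Gen 12 (rule 150): 00100100
Gen 13 (rule 102): 01101100
Gen 14 (rule 184): 01011010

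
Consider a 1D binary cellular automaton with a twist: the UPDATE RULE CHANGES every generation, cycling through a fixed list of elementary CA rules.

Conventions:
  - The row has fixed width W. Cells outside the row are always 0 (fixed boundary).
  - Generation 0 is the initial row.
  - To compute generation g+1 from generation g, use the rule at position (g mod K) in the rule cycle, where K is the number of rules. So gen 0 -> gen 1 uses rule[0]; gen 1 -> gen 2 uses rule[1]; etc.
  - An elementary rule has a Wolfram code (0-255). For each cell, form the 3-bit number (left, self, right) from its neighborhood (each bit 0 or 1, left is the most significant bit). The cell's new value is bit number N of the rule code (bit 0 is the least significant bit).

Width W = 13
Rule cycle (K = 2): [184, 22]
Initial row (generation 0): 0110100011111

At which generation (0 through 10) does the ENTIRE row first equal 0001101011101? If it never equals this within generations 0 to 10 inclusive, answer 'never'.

Answer: never

Derivation:
Gen 0: 0110100011111
Gen 1 (rule 184): 0101010011110
Gen 2 (rule 22): 1101011100001
Gen 3 (rule 184): 1010111010000
Gen 4 (rule 22): 1010000011000
Gen 5 (rule 184): 0101000010100
Gen 6 (rule 22): 1101100110110
Gen 7 (rule 184): 1011010101101
Gen 8 (rule 22): 1000010100001
Gen 9 (rule 184): 0100001010000
Gen 10 (rule 22): 1110011011000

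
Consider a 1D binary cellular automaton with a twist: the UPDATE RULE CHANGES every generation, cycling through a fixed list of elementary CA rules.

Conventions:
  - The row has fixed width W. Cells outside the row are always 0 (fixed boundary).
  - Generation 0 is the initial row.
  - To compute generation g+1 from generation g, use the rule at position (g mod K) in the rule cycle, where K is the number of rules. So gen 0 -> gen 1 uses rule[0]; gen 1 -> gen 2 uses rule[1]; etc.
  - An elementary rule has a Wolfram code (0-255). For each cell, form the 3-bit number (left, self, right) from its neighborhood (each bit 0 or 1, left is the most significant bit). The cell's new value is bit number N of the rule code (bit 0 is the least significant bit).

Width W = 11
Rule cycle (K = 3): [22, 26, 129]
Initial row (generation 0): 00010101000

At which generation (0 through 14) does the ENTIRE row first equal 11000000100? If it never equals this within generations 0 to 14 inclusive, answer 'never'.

Answer: 7

Derivation:
Gen 0: 00010101000
Gen 1 (rule 22): 00110101100
Gen 2 (rule 26): 01100001010
Gen 3 (rule 129): 00001100000
Gen 4 (rule 22): 00010010000
Gen 5 (rule 26): 00101101000
Gen 6 (rule 129): 10000000011
Gen 7 (rule 22): 11000000100
Gen 8 (rule 26): 10100001010
Gen 9 (rule 129): 00001100000
Gen 10 (rule 22): 00010010000
Gen 11 (rule 26): 00101101000
Gen 12 (rule 129): 10000000011
Gen 13 (rule 22): 11000000100
Gen 14 (rule 26): 10100001010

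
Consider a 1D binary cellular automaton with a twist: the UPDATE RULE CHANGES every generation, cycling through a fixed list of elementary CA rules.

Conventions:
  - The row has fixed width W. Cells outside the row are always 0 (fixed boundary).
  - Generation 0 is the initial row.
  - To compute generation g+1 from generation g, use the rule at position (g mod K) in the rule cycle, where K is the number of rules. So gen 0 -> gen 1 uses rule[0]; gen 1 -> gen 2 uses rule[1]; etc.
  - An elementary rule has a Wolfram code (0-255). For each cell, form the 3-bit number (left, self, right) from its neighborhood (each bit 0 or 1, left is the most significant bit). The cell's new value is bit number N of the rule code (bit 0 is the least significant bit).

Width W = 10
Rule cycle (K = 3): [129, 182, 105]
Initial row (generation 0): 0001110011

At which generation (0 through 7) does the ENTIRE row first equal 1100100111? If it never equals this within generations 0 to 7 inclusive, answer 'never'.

Gen 0: 0001110011
Gen 1 (rule 129): 1100100000
Gen 2 (rule 182): 0011110000
Gen 3 (rule 105): 1010010111
Gen 4 (rule 129): 0000000010
Gen 5 (rule 182): 0000000111
Gen 6 (rule 105): 1111110101
Gen 7 (rule 129): 0111100000

Answer: never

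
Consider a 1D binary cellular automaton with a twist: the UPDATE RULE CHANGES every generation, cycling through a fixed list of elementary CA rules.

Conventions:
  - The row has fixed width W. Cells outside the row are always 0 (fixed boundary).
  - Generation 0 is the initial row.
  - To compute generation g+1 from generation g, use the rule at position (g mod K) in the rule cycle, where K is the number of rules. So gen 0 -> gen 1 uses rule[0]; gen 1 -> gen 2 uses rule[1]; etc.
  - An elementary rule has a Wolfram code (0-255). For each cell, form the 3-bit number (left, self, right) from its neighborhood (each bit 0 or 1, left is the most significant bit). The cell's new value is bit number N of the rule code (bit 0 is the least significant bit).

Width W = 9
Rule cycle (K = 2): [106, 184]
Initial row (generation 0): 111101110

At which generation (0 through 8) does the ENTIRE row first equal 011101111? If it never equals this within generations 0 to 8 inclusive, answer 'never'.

Gen 0: 111101110
Gen 1 (rule 106): 100111010
Gen 2 (rule 184): 010110101
Gen 3 (rule 106): 101111010
Gen 4 (rule 184): 011110101
Gen 5 (rule 106): 110011010
Gen 6 (rule 184): 101010101
Gen 7 (rule 106): 010101010
Gen 8 (rule 184): 001010101

Answer: never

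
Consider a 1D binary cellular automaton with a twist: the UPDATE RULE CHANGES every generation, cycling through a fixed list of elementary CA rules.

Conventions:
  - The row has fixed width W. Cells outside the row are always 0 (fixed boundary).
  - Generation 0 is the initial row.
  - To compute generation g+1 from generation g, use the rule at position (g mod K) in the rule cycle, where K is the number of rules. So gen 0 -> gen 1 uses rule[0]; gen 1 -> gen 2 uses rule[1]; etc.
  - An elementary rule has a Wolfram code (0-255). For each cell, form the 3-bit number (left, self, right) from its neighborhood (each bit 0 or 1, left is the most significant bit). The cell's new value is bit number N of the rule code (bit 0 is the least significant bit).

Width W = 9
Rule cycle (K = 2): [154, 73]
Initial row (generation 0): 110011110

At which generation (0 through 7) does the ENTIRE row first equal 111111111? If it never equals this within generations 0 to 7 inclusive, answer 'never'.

Gen 0: 110011110
Gen 1 (rule 154): 101111101
Gen 2 (rule 73): 001000100
Gen 3 (rule 154): 010101010
Gen 4 (rule 73): 000000000
Gen 5 (rule 154): 000000000
Gen 6 (rule 73): 111111111
Gen 7 (rule 154): 111111110

Answer: 6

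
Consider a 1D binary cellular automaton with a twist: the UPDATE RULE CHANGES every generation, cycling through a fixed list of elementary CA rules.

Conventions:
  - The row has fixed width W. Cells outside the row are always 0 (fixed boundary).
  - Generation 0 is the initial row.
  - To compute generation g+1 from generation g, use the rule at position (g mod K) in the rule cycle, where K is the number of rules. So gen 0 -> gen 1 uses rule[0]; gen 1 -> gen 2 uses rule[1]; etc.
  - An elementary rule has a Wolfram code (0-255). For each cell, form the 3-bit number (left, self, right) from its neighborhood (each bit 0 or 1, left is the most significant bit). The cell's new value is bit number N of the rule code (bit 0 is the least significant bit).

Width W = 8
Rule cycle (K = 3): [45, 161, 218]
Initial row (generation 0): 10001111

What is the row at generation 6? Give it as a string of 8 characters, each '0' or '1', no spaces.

Gen 0: 10001111
Gen 1 (rule 45): 10101000
Gen 2 (rule 161): 01010011
Gen 3 (rule 218): 10001111
Gen 4 (rule 45): 10101000
Gen 5 (rule 161): 01010011
Gen 6 (rule 218): 10001111

Answer: 10001111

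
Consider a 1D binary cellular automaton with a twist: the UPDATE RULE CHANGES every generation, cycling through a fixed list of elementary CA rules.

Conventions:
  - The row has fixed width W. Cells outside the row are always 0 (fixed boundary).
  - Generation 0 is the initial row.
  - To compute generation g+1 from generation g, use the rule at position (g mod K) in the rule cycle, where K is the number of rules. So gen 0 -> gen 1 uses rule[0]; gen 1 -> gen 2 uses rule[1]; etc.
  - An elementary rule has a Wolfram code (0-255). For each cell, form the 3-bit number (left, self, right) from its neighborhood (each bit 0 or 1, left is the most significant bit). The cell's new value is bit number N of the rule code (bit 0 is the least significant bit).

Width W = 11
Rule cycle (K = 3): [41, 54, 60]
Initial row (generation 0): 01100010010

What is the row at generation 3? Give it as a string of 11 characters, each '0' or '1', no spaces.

Answer: 10000010000

Derivation:
Gen 0: 01100010010
Gen 1 (rule 41): 01001000000
Gen 2 (rule 54): 11111100000
Gen 3 (rule 60): 10000010000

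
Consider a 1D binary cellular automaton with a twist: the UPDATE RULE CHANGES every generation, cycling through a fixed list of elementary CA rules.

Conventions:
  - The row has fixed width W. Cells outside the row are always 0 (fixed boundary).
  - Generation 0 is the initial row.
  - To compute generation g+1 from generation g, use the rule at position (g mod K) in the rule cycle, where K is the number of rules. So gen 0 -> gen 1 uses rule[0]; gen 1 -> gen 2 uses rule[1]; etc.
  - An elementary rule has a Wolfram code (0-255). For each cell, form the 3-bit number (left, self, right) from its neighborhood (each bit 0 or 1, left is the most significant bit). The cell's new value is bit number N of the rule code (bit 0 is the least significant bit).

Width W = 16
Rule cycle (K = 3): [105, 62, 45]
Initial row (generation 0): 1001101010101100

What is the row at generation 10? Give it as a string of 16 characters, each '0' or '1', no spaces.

Gen 0: 1001101010101100
Gen 1 (rule 105): 0001110101011101
Gen 2 (rule 62): 0011001111110011
Gen 3 (rule 45): 1010001000000010
Gen 4 (rule 105): 0100100011111000
Gen 5 (rule 62): 1111110110000100
Gen 6 (rule 45): 1000001100110101
Gen 7 (rule 105): 0011101100111010
Gen 8 (rule 62): 0110011011100111
Gen 9 (rule 45): 0100010110000100
Gen 10 (rule 105): 0001001110110001

Answer: 0001001110110001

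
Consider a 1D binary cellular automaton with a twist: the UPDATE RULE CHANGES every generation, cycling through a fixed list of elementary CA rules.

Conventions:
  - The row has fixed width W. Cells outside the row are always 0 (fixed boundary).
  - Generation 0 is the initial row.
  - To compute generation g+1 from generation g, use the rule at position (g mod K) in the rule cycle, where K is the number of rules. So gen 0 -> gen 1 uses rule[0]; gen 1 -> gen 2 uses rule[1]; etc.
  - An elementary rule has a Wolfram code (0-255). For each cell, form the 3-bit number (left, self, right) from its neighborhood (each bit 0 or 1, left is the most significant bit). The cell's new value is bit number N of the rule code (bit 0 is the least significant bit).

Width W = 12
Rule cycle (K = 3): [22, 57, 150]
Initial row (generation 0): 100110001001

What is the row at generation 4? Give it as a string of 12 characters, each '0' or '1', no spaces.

Gen 0: 100110001001
Gen 1 (rule 22): 111001011111
Gen 2 (rule 57): 100100110000
Gen 3 (rule 150): 111111001000
Gen 4 (rule 22): 000000111100

Answer: 000000111100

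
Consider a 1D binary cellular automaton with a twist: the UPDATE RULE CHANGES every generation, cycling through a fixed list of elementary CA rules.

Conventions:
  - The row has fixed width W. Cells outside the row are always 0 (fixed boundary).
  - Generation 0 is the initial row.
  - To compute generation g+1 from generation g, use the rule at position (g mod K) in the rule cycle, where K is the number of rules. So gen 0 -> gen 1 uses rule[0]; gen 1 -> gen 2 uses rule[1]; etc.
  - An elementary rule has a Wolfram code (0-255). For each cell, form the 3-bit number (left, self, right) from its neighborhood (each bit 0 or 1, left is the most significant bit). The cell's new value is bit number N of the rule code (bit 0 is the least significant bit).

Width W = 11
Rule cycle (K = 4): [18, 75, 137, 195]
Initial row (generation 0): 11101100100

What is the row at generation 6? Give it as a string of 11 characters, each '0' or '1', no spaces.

Gen 0: 11101100100
Gen 1 (rule 18): 00000011010
Gen 2 (rule 75): 11111111000
Gen 3 (rule 137): 11111110011
Gen 4 (rule 195): 01111110101
Gen 5 (rule 18): 10000000000
Gen 6 (rule 75): 00111111111

Answer: 00111111111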